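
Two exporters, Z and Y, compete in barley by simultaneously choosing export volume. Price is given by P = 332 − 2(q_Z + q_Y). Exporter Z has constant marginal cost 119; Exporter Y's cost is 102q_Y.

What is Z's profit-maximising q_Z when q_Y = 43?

Exporter Z's profit: π = q_Z(332 − 2(q_Z + q_Y)) − 119q_Z.
∂π/∂q_Z = 213 − 4q_Z − 2q_Y = 0, so q_Z = 53.25 − 0.5q_Y.
At q_Y = 43: q_Z = 53.25 − 0.5·43 = 31.75.

31.75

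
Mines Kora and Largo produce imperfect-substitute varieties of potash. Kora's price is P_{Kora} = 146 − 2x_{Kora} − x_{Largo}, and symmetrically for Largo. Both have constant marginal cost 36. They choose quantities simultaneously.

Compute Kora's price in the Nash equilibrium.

Mine Kora's profit: π = x_{Kora}(146 − 2x_{Kora} − x_{Largo}) − 36x_{Kora}.
∂π/∂x_{Kora} = 110 − 4x_{Kora} − x_{Largo} = 0 ⇒ x_{Kora} = 27.5 − 0.25x_{Largo}.
By symmetry x_{Largo} = x_{Kora}; substituting into the reaction function, 1.25x_{Kora} = 27.5 and x_{Kora} = 22.
P_{Kora} = 146 − 2·22 − 22 = 80.

80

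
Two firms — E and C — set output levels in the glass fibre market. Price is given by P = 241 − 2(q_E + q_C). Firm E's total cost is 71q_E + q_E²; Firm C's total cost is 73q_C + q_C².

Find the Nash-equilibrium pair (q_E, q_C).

Firm E's profit: π = q_E(241 − 2(q_E + q_C)) − 71q_E − q_E².
∂π/∂q_E = 170 − 6q_E − 2q_C = 0, so q_E = 85/3 − (1/3)q_C.
By the same steps for C: q_C = 28 − (1/3)q_E.
Solving the two reaction functions simultaneously: (1 − (−1/3)(−1/3))q_E = 85/3 − (1/3)·28, so (8/9)q_E = 19 and q_E = 21.375.
Then q_C = 28 − (1/3)·21.375 = 20.875.

21.375, 20.875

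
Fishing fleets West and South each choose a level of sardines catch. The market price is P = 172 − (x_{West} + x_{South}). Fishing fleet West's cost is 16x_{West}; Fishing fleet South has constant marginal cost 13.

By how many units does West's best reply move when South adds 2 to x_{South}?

Fishing fleet West's profit: π = x_{West}(172 − (x_{West} + x_{South})) − 16x_{West}.
∂π/∂x_{West} = 156 − 2x_{West} − x_{South} = 0, so x_{West} = 78 − 0.5x_{South}.
The reaction-function slope is −0.5, so a 2-unit rise in x_{South} moves x_{West} by −0.5 × 2 = −1. West's best response falls — the actions are strategic substitutes.

-1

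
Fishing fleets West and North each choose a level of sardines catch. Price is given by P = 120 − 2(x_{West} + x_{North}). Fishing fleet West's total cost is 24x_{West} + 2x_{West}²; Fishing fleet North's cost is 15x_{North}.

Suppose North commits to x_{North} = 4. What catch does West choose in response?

11

Fishing fleet West's profit: π = x_{West}(120 − 2(x_{West} + x_{North})) − 24x_{West} − 2x_{West}².
∂π/∂x_{West} = 96 − 8x_{West} − 2x_{North} = 0, so x_{West} = 12 − 0.25x_{North}.
At x_{North} = 4: x_{West} = 12 − 0.25·4 = 11.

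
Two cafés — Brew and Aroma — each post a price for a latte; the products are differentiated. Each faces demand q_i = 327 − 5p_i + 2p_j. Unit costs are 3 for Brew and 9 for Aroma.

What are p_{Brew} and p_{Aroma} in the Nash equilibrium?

43.375, 45.875

Brew's profit: π = (p_{Brew} − 3)(327 − 5p_{Brew} + 2p_{Aroma}).
∂π/∂p_{Brew} = 342 − 10p_{Brew} + 2p_{Aroma} = 0 ⇒ p_{Brew} = 34.2 + 0.2p_{Aroma}.
Similarly p_{Aroma} = 37.2 + 0.2p_{Brew}.
Solving the two reaction functions simultaneously: (1 − (0.2)(0.2))p_{Brew} = 34.2 + 0.2·37.2, so 0.96p_{Brew} = 41.64 and p_{Brew} = 43.375.
Then p_{Aroma} = 37.2 + 0.2·43.375 = 45.875.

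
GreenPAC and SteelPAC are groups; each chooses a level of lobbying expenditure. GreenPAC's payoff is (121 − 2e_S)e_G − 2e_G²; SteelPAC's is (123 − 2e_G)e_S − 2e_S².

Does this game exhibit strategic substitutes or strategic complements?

strategic substitutes

Expanding GreenPAC's payoff: 121e_G − 2e_Se_G − 2e_G².
∂π/∂e_G = 121 − 2e_S − 4e_G = 0, so e_G = 30.25 − 0.5e_S.
The best-response slope de_G/de_S = −0.5 < 0: the reaction function is downward-sloping, so the choices are strategic substitutes.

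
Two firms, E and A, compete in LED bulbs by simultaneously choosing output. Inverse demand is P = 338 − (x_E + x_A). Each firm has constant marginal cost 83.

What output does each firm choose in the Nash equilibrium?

Firm E's profit: π = x_E(338 − (x_E + x_A)) − 83x_E.
∂π/∂x_E = 255 − 2x_E − x_A = 0, so x_E = 127.5 − 0.5x_A.
By symmetry x_A = x_E; substituting into the reaction function, 1.5x_E = 127.5 and x_E = 85.

85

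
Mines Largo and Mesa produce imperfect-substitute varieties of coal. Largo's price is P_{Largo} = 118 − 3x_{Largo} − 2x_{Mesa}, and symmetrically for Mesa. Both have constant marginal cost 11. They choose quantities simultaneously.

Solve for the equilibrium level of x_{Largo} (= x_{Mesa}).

Mine Largo's profit: π = x_{Largo}(118 − 3x_{Largo} − 2x_{Mesa}) − 11x_{Largo}.
∂π/∂x_{Largo} = 107 − 6x_{Largo} − 2x_{Mesa} = 0 ⇒ x_{Largo} = 107/6 − (1/3)x_{Mesa}.
By symmetry x_{Mesa} = x_{Largo}; substituting into the reaction function, (4/3)x_{Largo} = 107/6 and x_{Largo} = 13.375.

13.375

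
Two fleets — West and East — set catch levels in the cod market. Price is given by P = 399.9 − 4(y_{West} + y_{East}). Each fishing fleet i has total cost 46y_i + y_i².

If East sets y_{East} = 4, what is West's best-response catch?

33.79

Fishing fleet West's profit: π = y_{West}(399.9 − 4(y_{West} + y_{East})) − 46y_{West} − y_{West}².
∂π/∂y_{West} = 353.9 − 10y_{West} − 4y_{East} = 0, so y_{West} = 35.39 − 0.4y_{East}.
At y_{East} = 4: y_{West} = 35.39 − 0.4·4 = 33.79.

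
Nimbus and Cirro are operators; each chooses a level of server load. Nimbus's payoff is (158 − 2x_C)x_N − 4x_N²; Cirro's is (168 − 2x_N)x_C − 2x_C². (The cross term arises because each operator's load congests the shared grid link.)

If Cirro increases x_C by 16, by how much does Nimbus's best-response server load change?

Expanding Nimbus's payoff: 158x_N − 2x_Cx_N − 4x_N².
∂π/∂x_N = 158 − 2x_C − 8x_N = 0, so x_N = 19.75 − 0.25x_C.
The reaction-function slope is −0.25, so a 16-unit rise in x_C moves x_N by −0.25 × 16 = −4. Nimbus's best response falls — the actions are strategic substitutes.

-4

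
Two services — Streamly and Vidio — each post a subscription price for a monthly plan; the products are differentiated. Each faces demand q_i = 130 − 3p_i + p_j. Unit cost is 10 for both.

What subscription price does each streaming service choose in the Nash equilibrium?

32

Streamly's profit: π = (p_{Streamly} − 10)(130 − 3p_{Streamly} + p_{Vidio}).
∂π/∂p_{Streamly} = 160 − 6p_{Streamly} + p_{Vidio} = 0 ⇒ p_{Streamly} = 80/3 + (1/6)p_{Vidio}.
By symmetry p_{Vidio} = p_{Streamly}; substituting into the reaction function, (5/6)p_{Streamly} = 80/3 and p_{Streamly} = 32.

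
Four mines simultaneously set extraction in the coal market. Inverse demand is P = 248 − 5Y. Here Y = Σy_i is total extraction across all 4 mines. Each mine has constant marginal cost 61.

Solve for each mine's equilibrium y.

A representative mine's profit is π_i = y_i(248 − 5Y) − 61y_i, with Y = y_i + Σ_{j≠i} y_j.
First-order condition: 187 − 10y_i − 5Σ_{j≠i} y_j = 0.
Imposing symmetry (y_j = y for all j) turns Σ_{j≠i} y_j into 3y, so 187 = 25y and y = 7.48.

7.48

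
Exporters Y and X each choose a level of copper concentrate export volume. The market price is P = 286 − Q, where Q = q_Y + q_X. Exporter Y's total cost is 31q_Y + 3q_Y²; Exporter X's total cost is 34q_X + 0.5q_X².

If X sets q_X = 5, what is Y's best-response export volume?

Exporter Y's profit: π = q_Y(286 − (q_Y + q_X)) − 31q_Y − 3q_Y².
∂π/∂q_Y = 255 − 8q_Y − q_X = 0, so q_Y = 31.875 − 0.125q_X.
At q_X = 5: q_Y = 31.875 − 0.125·5 = 31.25.

31.25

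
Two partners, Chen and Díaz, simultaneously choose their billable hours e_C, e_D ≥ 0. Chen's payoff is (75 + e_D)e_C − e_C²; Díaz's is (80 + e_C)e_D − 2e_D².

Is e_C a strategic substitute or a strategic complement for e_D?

Expanding Chen's payoff: 75e_C + e_De_C − e_C².
∂π/∂e_C = 75 + e_D − 2e_C = 0, so e_C = 37.5 + 0.5e_D.
The best-response slope de_C/de_D = 0.5 > 0: the reaction function is upward-sloping, so the choices are strategic complements.

strategic complements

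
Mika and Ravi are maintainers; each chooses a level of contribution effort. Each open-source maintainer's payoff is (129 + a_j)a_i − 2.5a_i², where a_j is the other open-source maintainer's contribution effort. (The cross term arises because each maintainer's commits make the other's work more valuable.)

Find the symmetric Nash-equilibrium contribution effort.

32.25

Mika's payoff is (129 + a_R)a_M − 2.5a_M².
∂π/∂a_M = 129 + a_R − 5a_M = 0, so a_M = 25.8 + 0.2a_R.
By symmetry a_R = a_M; substituting into the reaction function, 0.8a_M = 25.8 and a_M = 32.25.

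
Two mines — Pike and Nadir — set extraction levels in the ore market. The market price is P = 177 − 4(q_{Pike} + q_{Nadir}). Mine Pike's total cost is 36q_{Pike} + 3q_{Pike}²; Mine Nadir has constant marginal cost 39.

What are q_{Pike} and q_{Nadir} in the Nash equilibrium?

Mine Pike's profit: π = q_{Pike}(177 − 4(q_{Pike} + q_{Nadir})) − 36q_{Pike} − 3q_{Pike}².
∂π/∂q_{Pike} = 141 − 14q_{Pike} − 4q_{Nadir} = 0, so q_{Pike} = 141/14 − (2/7)q_{Nadir}.
For Nadir: ∂π/∂q_{Nadir} = 138 − 8q_{Nadir} − 4q_{Pike} = 0 ⇒ q_{Nadir} = 17.25 − 0.5q_{Pike}.
Solving the two reaction functions simultaneously: (1 − (−2/7)(−0.5))q_{Pike} = 141/14 − (2/7)·17.25, so (6/7)q_{Pike} = 36/7 and q_{Pike} = 6.
Then q_{Nadir} = 17.25 − 0.5·6 = 14.25.

6, 14.25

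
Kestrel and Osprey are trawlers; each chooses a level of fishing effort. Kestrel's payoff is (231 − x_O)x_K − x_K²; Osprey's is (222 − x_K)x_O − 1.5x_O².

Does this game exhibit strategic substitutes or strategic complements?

Expanding Kestrel's payoff: 231x_K − x_Ox_K − x_K².
∂π/∂x_K = 231 − x_O − 2x_K = 0, so x_K = 115.5 − 0.5x_O.
The best-response slope dx_K/dx_O = −0.5 < 0: the reaction function is downward-sloping, so the choices are strategic substitutes.

strategic substitutes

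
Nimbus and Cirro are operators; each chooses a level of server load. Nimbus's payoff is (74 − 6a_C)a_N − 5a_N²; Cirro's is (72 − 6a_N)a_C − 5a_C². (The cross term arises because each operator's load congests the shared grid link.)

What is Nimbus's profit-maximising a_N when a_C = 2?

6.2

Expanding Nimbus's payoff: 74a_N − 6a_Ca_N − 5a_N².
∂π/∂a_N = 74 − 6a_C − 10a_N = 0, so a_N = 7.4 − 0.6a_C.
At a_C = 2: a_N = 7.4 − 0.6·2 = 6.2.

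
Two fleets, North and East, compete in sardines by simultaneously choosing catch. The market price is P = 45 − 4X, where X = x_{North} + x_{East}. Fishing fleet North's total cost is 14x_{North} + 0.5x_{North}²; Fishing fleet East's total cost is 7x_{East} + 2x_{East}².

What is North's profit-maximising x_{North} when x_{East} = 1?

Fishing fleet North's profit: π = x_{North}(45 − 4(x_{North} + x_{East})) − 14x_{North} − 0.5x_{North}².
∂π/∂x_{North} = 31 − 9x_{North} − 4x_{East} = 0, so x_{North} = 31/9 − (4/9)x_{East}.
At x_{East} = 1: x_{North} = 31/9 − (4/9)·1 = 3.

3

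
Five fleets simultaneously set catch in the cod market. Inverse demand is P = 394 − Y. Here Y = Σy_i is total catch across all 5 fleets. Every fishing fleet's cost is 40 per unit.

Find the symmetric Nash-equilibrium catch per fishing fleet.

A representative fishing fleet's profit is π_i = y_i(394 − Y) − 40y_i, with Y = y_i + Σ_{j≠i} y_j.
First-order condition: 354 − 2y_i − Σ_{j≠i} y_j = 0.
In a symmetric equilibrium every fishing fleet chooses the same y, so Σ_{j≠i} y_j = 4y. The condition becomes 354 − 6y = 0, giving y = 354/6 = 59.

59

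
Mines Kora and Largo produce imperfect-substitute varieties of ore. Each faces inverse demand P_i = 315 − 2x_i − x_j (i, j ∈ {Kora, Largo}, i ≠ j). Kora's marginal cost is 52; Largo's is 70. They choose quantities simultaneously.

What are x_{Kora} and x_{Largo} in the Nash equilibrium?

53.8, 47.8

Mine Kora's profit: π = x_{Kora}(315 − 2x_{Kora} − x_{Largo}) − 52x_{Kora}.
∂π/∂x_{Kora} = 263 − 4x_{Kora} − x_{Largo} = 0 ⇒ x_{Kora} = 65.75 − 0.25x_{Largo}.
Similarly x_{Largo} = 61.25 − 0.25x_{Kora}.
Solving the two reaction functions simultaneously: (1 − (−0.25)(−0.25))x_{Kora} = 65.75 − 0.25·61.25, so 0.9375x_{Kora} = 50.4375 and x_{Kora} = 53.8.
Then x_{Largo} = 61.25 − 0.25·53.8 = 47.8.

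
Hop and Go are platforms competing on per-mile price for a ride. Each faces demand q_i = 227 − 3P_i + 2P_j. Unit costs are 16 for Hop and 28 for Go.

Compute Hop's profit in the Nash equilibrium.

Hop's profit: π = (P_{Hop} − 16)(227 − 3P_{Hop} + 2P_{Go}).
∂π/∂P_{Hop} = 275 − 6P_{Hop} + 2P_{Go} = 0 ⇒ P_{Hop} = 275/6 + (1/3)P_{Go}.
Similarly P_{Go} = 311/6 + (1/3)P_{Hop}.
Substituting the second reaction function into the first: P_{Hop} = 275/6 + (1/3)(311/6 + (1/3)P_{Hop}), which gives (8/9)P_{Hop} = 568/9 ⇒ P_{Hop} = 71.
Then P_{Go} = 311/6 + (1/3)·71 = 75.5.
q_{Hop} = 227 − 3·71 + 2·75.5 = 165.
Profit = (71 − 16)·165 = 9075.

9075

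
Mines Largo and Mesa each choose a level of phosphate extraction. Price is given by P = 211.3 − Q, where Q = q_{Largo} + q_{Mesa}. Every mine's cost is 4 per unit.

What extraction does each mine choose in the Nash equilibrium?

Mine Largo's profit: π = q_{Largo}(211.3 − (q_{Largo} + q_{Mesa})) − 4q_{Largo}.
∂π/∂q_{Largo} = 207.3 − 2q_{Largo} − q_{Mesa} = 0, so q_{Largo} = 103.65 − 0.5q_{Mesa}.
Setting q_{Largo} = q_{Mesa} in the reaction function: q_{Largo} = 103.65 − 0.5q_{Largo}, so q_{Largo} = 103.65 / 1.5 = 69.1.

69.1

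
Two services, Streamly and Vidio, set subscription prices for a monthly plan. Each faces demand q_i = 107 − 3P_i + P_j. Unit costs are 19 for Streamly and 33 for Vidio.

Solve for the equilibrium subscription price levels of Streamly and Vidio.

Streamly's profit: π = (P_{Streamly} − 19)(107 − 3P_{Streamly} + P_{Vidio}).
∂π/∂P_{Streamly} = 164 − 6P_{Streamly} + P_{Vidio} = 0 ⇒ P_{Streamly} = 82/3 + (1/6)P_{Vidio}.
Similarly P_{Vidio} = 103/3 + (1/6)P_{Streamly}.
Substituting the second reaction function into the first: P_{Streamly} = 82/3 + (1/6)(103/3 + (1/6)P_{Streamly}), which gives (35/36)P_{Streamly} = 595/18 ⇒ P_{Streamly} = 34.
Then P_{Vidio} = 103/3 + (1/6)·34 = 40.

34, 40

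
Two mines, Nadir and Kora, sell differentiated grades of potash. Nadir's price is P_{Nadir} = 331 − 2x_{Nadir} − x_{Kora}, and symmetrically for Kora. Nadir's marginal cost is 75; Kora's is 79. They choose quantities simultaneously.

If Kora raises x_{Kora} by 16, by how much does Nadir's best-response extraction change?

Mine Nadir's profit: π = x_{Nadir}(331 − 2x_{Nadir} − x_{Kora}) − 75x_{Nadir}.
∂π/∂x_{Nadir} = 256 − 4x_{Nadir} − x_{Kora} = 0 ⇒ x_{Nadir} = 64 − 0.25x_{Kora}.
The reaction-function slope is −0.25, so a 16-unit rise in x_{Kora} moves x_{Nadir} by −0.25 × 16 = −4. Nadir's best response falls — the actions are strategic substitutes.

-4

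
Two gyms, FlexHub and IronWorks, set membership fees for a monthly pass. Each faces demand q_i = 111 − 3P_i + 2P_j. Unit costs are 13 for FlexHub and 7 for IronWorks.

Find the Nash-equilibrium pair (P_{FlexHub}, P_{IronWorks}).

36.375, 34.125

FlexHub's profit: π = (P_{FlexHub} − 13)(111 − 3P_{FlexHub} + 2P_{IronWorks}).
∂π/∂P_{FlexHub} = 150 − 6P_{FlexHub} + 2P_{IronWorks} = 0 ⇒ P_{FlexHub} = 25 + (1/3)P_{IronWorks}.
Similarly P_{IronWorks} = 22 + (1/3)P_{FlexHub}.
Plugging P_{IronWorks} into FlexHub's best response: P_{FlexHub} = 25 + (1/3)(22 + (1/3)P_{FlexHub}) ⇒ (8/9)P_{FlexHub} = 97/3, so P_{FlexHub} = 36.375.
Then P_{IronWorks} = 22 + (1/3)·36.375 = 34.125.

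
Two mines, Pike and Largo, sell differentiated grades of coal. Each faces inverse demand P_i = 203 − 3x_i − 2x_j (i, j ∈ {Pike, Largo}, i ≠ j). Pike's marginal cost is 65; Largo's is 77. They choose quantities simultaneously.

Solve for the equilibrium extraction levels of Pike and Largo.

18, 15

Mine Pike's profit: π = x_{Pike}(203 − 3x_{Pike} − 2x_{Largo}) − 65x_{Pike}.
∂π/∂x_{Pike} = 138 − 6x_{Pike} − 2x_{Largo} = 0 ⇒ x_{Pike} = 23 − (1/3)x_{Largo}.
Similarly x_{Largo} = 21 − (1/3)x_{Pike}.
Plugging x_{Largo} into Pike's best response: x_{Pike} = 23 − (1/3)(21 − (1/3)x_{Pike}) ⇒ (8/9)x_{Pike} = 16, so x_{Pike} = 18.
Then x_{Largo} = 21 − (1/3)·18 = 15.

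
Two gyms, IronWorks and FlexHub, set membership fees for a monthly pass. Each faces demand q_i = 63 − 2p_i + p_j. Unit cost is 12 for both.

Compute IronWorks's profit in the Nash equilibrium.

IronWorks's profit: π = (p_{IronWorks} − 12)(63 − 2p_{IronWorks} + p_{FlexHub}).
∂π/∂p_{IronWorks} = 87 − 4p_{IronWorks} + p_{FlexHub} = 0 ⇒ p_{IronWorks} = 21.75 + 0.25p_{FlexHub}.
By symmetry p_{FlexHub} = p_{IronWorks}; substituting into the reaction function, 0.75p_{IronWorks} = 21.75 and p_{IronWorks} = 29.
q_{IronWorks} = 63 − 2·29 + 29 = 34.
Profit = (29 − 12)·34 = 578.

578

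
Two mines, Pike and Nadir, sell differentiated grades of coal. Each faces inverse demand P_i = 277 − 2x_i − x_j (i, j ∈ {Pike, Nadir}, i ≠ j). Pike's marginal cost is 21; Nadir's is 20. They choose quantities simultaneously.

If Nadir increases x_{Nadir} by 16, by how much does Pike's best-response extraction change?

-4

Mine Pike's profit: π = x_{Pike}(277 − 2x_{Pike} − x_{Nadir}) − 21x_{Pike}.
∂π/∂x_{Pike} = 256 − 4x_{Pike} − x_{Nadir} = 0 ⇒ x_{Pike} = 64 − 0.25x_{Nadir}.
The reaction-function slope is −0.25, so a 16-unit rise in x_{Nadir} moves x_{Pike} by −0.25 × 16 = −4. Pike's best response falls — the actions are strategic substitutes.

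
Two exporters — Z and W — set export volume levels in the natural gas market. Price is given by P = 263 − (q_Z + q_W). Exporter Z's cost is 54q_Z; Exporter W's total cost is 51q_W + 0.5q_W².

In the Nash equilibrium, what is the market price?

Exporter Z's profit: π = q_Z(263 − (q_Z + q_W)) − 54q_Z.
∂π/∂q_Z = 209 − 2q_Z − q_W = 0, so q_Z = 104.5 − 0.5q_W.
For W: ∂π/∂q_W = 212 − 3q_W − q_Z = 0 ⇒ q_W = 212/3 − (1/3)q_Z.
Solving the two reaction functions simultaneously: (1 − (−0.5)(−1/3))q_Z = 104.5 − 0.5·(212/3), so (5/6)q_Z = 415/6 and q_Z = 83.
Then q_W = 212/3 − (1/3)·83 = 43.
Equilibrium price: P = 263 − 126 = 137.

137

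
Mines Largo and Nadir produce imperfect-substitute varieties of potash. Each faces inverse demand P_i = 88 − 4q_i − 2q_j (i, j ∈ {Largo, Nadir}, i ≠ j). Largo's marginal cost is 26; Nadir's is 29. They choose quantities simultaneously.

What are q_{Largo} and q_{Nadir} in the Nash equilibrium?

Mine Largo's profit: π = q_{Largo}(88 − 4q_{Largo} − 2q_{Nadir}) − 26q_{Largo}.
∂π/∂q_{Largo} = 62 − 8q_{Largo} − 2q_{Nadir} = 0 ⇒ q_{Largo} = 7.75 − 0.25q_{Nadir}.
Similarly q_{Nadir} = 7.375 − 0.25q_{Largo}.
Solving the two reaction functions simultaneously: (1 − (−0.25)(−0.25))q_{Largo} = 7.75 − 0.25·7.375, so 0.9375q_{Largo} = 189/32 and q_{Largo} = 6.3.
Then q_{Nadir} = 7.375 − 0.25·6.3 = 5.8.

6.3, 5.8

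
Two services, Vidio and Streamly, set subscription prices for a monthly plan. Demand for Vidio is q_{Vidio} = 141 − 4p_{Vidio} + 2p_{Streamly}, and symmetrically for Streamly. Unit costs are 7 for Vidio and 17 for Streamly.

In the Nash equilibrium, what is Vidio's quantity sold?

Vidio's profit: π = (p_{Vidio} − 7)(141 − 4p_{Vidio} + 2p_{Streamly}).
∂π/∂p_{Vidio} = 169 − 8p_{Vidio} + 2p_{Streamly} = 0 ⇒ p_{Vidio} = 21.125 + 0.25p_{Streamly}.
Similarly p_{Streamly} = 26.125 + 0.25p_{Vidio}.
Solving the two reaction functions simultaneously: (1 − (0.25)(0.25))p_{Vidio} = 21.125 + 0.25·26.125, so 0.9375p_{Vidio} = 885/32 and p_{Vidio} = 29.5.
Then p_{Streamly} = 26.125 + 0.25·29.5 = 33.5.
q_{Vidio} = 141 − 4·29.5 + 2·33.5 = 90.

90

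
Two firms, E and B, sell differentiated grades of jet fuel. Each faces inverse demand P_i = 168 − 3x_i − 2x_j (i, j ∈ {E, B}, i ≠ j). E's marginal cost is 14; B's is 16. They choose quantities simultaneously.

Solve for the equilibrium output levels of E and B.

19.375, 18.875

Firm E's profit: π = x_E(168 − 3x_E − 2x_B) − 14x_E.
∂π/∂x_E = 154 − 6x_E − 2x_B = 0 ⇒ x_E = 77/3 − (1/3)x_B.
Similarly x_B = 76/3 − (1/3)x_E.
Solving the two reaction functions simultaneously: (1 − (−1/3)(−1/3))x_E = 77/3 − (1/3)·(76/3), so (8/9)x_E = 155/9 and x_E = 19.375.
Then x_B = 76/3 − (1/3)·19.375 = 18.875.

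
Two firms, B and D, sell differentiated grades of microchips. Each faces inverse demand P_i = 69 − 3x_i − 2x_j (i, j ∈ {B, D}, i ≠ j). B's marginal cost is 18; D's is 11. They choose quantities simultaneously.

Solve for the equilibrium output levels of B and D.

5.9375, 7.6875

Firm B's profit: π = x_B(69 − 3x_B − 2x_D) − 18x_B.
∂π/∂x_B = 51 − 6x_B − 2x_D = 0 ⇒ x_B = 8.5 − (1/3)x_D.
Similarly x_D = 29/3 − (1/3)x_B.
Substituting the second reaction function into the first: x_B = 8.5 − (1/3)(29/3 − (1/3)x_B), which gives (8/9)x_B = 95/18 ⇒ x_B = 5.9375.
Then x_D = 29/3 − (1/3)·5.9375 = 7.6875.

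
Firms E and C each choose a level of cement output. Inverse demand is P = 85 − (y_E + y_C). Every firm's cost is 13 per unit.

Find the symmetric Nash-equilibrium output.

Firm E's profit: π = y_E(85 − (y_E + y_C)) − 13y_E.
∂π/∂y_E = 72 − 2y_E − y_C = 0, so y_E = 36 − 0.5y_C.
By symmetry y_C = y_E; substituting into the reaction function, 1.5y_E = 36 and y_E = 24.

24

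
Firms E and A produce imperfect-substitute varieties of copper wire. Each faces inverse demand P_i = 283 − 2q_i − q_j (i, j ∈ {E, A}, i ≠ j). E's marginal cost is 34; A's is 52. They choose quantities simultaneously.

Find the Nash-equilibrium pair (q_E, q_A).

51, 45

Firm E's profit: π = q_E(283 − 2q_E − q_A) − 34q_E.
∂π/∂q_E = 249 − 4q_E − q_A = 0 ⇒ q_E = 62.25 − 0.25q_A.
Similarly q_A = 57.75 − 0.25q_E.
Solving the two reaction functions simultaneously: (1 − (−0.25)(−0.25))q_E = 62.25 − 0.25·57.75, so 0.9375q_E = 47.8125 and q_E = 51.
Then q_A = 57.75 − 0.25·51 = 45.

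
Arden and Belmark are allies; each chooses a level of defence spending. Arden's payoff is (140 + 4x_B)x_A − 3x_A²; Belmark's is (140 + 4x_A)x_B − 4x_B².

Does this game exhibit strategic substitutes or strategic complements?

strategic complements

Expanding Arden's payoff: 140x_A + 4x_Bx_A − 3x_A².
∂π/∂x_A = 140 + 4x_B − 6x_A = 0, so x_A = 70/3 + (2/3)x_B.
The best-response slope dx_A/dx_B = 2/3 > 0: the reaction function is upward-sloping, so the choices are strategic complements.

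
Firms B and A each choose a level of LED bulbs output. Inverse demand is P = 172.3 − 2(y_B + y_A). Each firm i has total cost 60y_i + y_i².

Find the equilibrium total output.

Firm B's profit: π = y_B(172.3 − 2(y_B + y_A)) − 60y_B − y_B².
∂π/∂y_B = 112.3 − 6y_B − 2y_A = 0, so y_B = 1123/60 − (1/3)y_A.
By symmetry y_A = y_B; substituting into the reaction function, (4/3)y_B = 1123/60 and y_B = 14.0375.
Total output: 14.0375 + 14.0375 = 28.075.

28.075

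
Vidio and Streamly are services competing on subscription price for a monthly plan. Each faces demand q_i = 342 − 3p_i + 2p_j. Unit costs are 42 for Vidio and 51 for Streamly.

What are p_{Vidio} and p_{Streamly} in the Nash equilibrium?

118.6875, 122.0625

Vidio's profit: π = (p_{Vidio} − 42)(342 − 3p_{Vidio} + 2p_{Streamly}).
∂π/∂p_{Vidio} = 468 − 6p_{Vidio} + 2p_{Streamly} = 0 ⇒ p_{Vidio} = 78 + (1/3)p_{Streamly}.
Similarly p_{Streamly} = 82.5 + (1/3)p_{Vidio}.
Solving the two reaction functions simultaneously: (1 − (1/3)(1/3))p_{Vidio} = 78 + (1/3)·82.5, so (8/9)p_{Vidio} = 105.5 and p_{Vidio} = 118.6875.
Then p_{Streamly} = 82.5 + (1/3)·118.6875 = 122.0625.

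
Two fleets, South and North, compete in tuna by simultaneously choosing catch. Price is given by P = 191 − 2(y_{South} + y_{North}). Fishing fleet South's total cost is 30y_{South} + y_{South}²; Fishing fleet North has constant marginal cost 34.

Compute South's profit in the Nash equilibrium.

816.75

Fishing fleet South's profit: π = y_{South}(191 − 2(y_{South} + y_{North})) − 30y_{South} − y_{South}².
∂π/∂y_{South} = 161 − 6y_{South} − 2y_{North} = 0, so y_{South} = 161/6 − (1/3)y_{North}.
For North: ∂π/∂y_{North} = 157 − 4y_{North} − 2y_{South} = 0 ⇒ y_{North} = 39.25 − 0.5y_{South}.
Substituting the second reaction function into the first: y_{South} = 161/6 − (1/3)(39.25 − 0.5y_{South}), which gives (5/6)y_{South} = 13.75 ⇒ y_{South} = 16.5.
Then y_{North} = 39.25 − 0.5·16.5 = 31.
Price P = 191 − 2·47.5 = 96.
South's profit: (96 − 30)·16.5 − (16.5)² = 816.75.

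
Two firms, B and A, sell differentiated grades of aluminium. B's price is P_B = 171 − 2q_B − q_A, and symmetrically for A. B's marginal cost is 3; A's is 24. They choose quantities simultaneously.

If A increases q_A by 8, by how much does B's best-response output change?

Firm B's profit: π = q_B(171 − 2q_B − q_A) − 3q_B.
∂π/∂q_B = 168 − 4q_B − q_A = 0 ⇒ q_B = 42 − 0.25q_A.
The reaction-function slope is −0.25, so an 8-unit rise in q_A moves q_B by −0.25 × 8 = −2. B's best response falls — the actions are strategic substitutes.

-2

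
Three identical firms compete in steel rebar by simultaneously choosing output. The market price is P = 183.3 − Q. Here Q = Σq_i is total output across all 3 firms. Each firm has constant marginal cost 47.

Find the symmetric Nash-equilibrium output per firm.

A representative firm's profit is π_i = q_i(183.3 − Q) − 47q_i, with Q = q_i + Σ_{j≠i} q_j.
First-order condition: 136.3 − 2q_i − Σ_{j≠i} q_j = 0.
In a symmetric equilibrium every firm chooses the same q, so Σ_{j≠i} q_j = 2q. The condition becomes 136.3 − 4q = 0, giving q = 136.3/4 = 34.075.

34.075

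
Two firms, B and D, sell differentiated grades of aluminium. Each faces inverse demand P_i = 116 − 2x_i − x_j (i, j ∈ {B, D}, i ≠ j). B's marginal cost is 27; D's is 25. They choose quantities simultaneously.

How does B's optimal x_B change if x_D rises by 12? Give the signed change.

Firm B's profit: π = x_B(116 − 2x_B − x_D) − 27x_B.
∂π/∂x_B = 89 − 4x_B − x_D = 0 ⇒ x_B = 22.25 − 0.25x_D.
The reaction-function slope is −0.25, so a 12-unit rise in x_D moves x_B by −0.25 × 12 = −3. B's best response falls — the actions are strategic substitutes.

-3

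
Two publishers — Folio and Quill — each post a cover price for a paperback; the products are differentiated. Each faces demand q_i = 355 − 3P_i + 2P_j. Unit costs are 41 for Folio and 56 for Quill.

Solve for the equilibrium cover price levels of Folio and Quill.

Folio's profit: π = (P_{Folio} − 41)(355 − 3P_{Folio} + 2P_{Quill}).
∂π/∂P_{Folio} = 478 − 6P_{Folio} + 2P_{Quill} = 0 ⇒ P_{Folio} = 239/3 + (1/3)P_{Quill}.
Similarly P_{Quill} = 523/6 + (1/3)P_{Folio}.
Plugging P_{Quill} into Folio's best response: P_{Folio} = 239/3 + (1/3)(523/6 + (1/3)P_{Folio}) ⇒ (8/9)P_{Folio} = 1957/18, so P_{Folio} = 122.3125.
Then P_{Quill} = 523/6 + (1/3)·122.3125 = 127.9375.

122.3125, 127.9375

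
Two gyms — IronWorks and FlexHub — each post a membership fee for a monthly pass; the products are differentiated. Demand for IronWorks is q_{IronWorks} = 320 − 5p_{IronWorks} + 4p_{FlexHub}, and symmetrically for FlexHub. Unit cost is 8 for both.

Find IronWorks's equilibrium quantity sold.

260

IronWorks's profit: π = (p_{IronWorks} − 8)(320 − 5p_{IronWorks} + 4p_{FlexHub}).
∂π/∂p_{IronWorks} = 360 − 10p_{IronWorks} + 4p_{FlexHub} = 0 ⇒ p_{IronWorks} = 36 + 0.4p_{FlexHub}.
By symmetry p_{FlexHub} = p_{IronWorks}; substituting into the reaction function, 0.6p_{IronWorks} = 36 and p_{IronWorks} = 60.
q_{IronWorks} = 320 − 5·60 + 4·60 = 260.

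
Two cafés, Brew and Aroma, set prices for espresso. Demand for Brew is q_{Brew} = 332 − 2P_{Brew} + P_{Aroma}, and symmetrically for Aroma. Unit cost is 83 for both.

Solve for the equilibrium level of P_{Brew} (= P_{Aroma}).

166

Brew's profit: π = (P_{Brew} − 83)(332 − 2P_{Brew} + P_{Aroma}).
∂π/∂P_{Brew} = 498 − 4P_{Brew} + P_{Aroma} = 0 ⇒ P_{Brew} = 124.5 + 0.25P_{Aroma}.
By symmetry P_{Aroma} = P_{Brew}; substituting into the reaction function, 0.75P_{Brew} = 124.5 and P_{Brew} = 166.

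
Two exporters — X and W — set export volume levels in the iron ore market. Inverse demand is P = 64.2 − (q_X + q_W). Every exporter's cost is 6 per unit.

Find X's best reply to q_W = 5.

Exporter X's profit: π = q_X(64.2 − (q_X + q_W)) − 6q_X.
∂π/∂q_X = 58.2 − 2q_X − q_W = 0, so q_X = 29.1 − 0.5q_W.
At q_W = 5: q_X = 29.1 − 0.5·5 = 26.6.

26.6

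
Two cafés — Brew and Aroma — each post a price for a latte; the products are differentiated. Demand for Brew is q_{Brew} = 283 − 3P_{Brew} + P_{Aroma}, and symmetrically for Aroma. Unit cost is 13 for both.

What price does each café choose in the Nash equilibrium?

Brew's profit: π = (P_{Brew} − 13)(283 − 3P_{Brew} + P_{Aroma}).
∂π/∂P_{Brew} = 322 − 6P_{Brew} + P_{Aroma} = 0 ⇒ P_{Brew} = 161/3 + (1/6)P_{Aroma}.
Setting P_{Brew} = P_{Aroma} in the reaction function: P_{Brew} = 161/3 + (1/6)P_{Brew}, so P_{Brew} = (161/3) / (5/6) = 64.4.

64.4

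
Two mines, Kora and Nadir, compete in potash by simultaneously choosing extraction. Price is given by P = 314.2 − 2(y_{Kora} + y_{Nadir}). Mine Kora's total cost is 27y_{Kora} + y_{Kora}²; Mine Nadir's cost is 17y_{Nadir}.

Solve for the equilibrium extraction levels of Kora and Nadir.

Mine Kora's profit: π = y_{Kora}(314.2 − 2(y_{Kora} + y_{Nadir})) − 27y_{Kora} − y_{Kora}².
∂π/∂y_{Kora} = 287.2 − 6y_{Kora} − 2y_{Nadir} = 0, so y_{Kora} = 718/15 − (1/3)y_{Nadir}.
For Nadir: ∂π/∂y_{Nadir} = 297.2 − 4y_{Nadir} − 2y_{Kora} = 0 ⇒ y_{Nadir} = 74.3 − 0.5y_{Kora}.
Substituting the second reaction function into the first: y_{Kora} = 718/15 − (1/3)(74.3 − 0.5y_{Kora}), which gives (5/6)y_{Kora} = 23.1 ⇒ y_{Kora} = 27.72.
Then y_{Nadir} = 74.3 − 0.5·27.72 = 60.44.

27.72, 60.44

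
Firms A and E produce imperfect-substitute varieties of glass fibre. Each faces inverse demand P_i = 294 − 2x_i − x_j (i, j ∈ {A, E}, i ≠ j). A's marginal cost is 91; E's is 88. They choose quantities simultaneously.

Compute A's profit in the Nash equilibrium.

Firm A's profit: π = x_A(294 − 2x_A − x_E) − 91x_A.
∂π/∂x_A = 203 − 4x_A − x_E = 0 ⇒ x_A = 50.75 − 0.25x_E.
Similarly x_E = 51.5 − 0.25x_A.
Plugging x_E into A's best response: x_A = 50.75 − 0.25(51.5 − 0.25x_A) ⇒ 0.9375x_A = 37.875, so x_A = 40.4.
Then x_E = 51.5 − 0.25·40.4 = 41.4.
P_A = 294 − 2·40.4 − 41.4 = 171.8.
Profit = (171.8 − 91)·40.4 = 3264.32.

3264.32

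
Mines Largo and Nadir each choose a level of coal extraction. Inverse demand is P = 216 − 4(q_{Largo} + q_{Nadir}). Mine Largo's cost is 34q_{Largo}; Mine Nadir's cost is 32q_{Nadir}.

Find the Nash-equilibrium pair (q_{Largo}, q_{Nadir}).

15, 15.5

Mine Largo's profit: π = q_{Largo}(216 − 4(q_{Largo} + q_{Nadir})) − 34q_{Largo}.
∂π/∂q_{Largo} = 182 − 8q_{Largo} − 4q_{Nadir} = 0, so q_{Largo} = 22.75 − 0.5q_{Nadir}.
By the same steps for Nadir: q_{Nadir} = 23 − 0.5q_{Largo}.
Plugging q_{Nadir} into Largo's best response: q_{Largo} = 22.75 − 0.5(23 − 0.5q_{Largo}) ⇒ 0.75q_{Largo} = 11.25, so q_{Largo} = 15.
Then q_{Nadir} = 23 − 0.5·15 = 15.5.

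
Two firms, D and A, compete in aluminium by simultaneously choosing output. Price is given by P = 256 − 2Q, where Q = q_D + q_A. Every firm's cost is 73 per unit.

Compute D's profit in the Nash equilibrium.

Firm D's profit: π = q_D(256 − 2(q_D + q_A)) − 73q_D.
∂π/∂q_D = 183 − 4q_D − 2q_A = 0, so q_D = 45.75 − 0.5q_A.
By symmetry q_A = q_D; substituting into the reaction function, 1.5q_D = 45.75 and q_D = 30.5.
Price P = 256 − 2·61 = 134.
D's profit: (134 − 73)·30.5 = 1860.5.

1860.5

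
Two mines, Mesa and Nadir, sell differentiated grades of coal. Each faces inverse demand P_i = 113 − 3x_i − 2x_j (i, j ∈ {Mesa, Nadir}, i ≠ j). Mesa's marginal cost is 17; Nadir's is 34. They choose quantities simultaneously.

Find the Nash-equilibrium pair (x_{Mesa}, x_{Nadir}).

Mine Mesa's profit: π = x_{Mesa}(113 − 3x_{Mesa} − 2x_{Nadir}) − 17x_{Mesa}.
∂π/∂x_{Mesa} = 96 − 6x_{Mesa} − 2x_{Nadir} = 0 ⇒ x_{Mesa} = 16 − (1/3)x_{Nadir}.
Similarly x_{Nadir} = 79/6 − (1/3)x_{Mesa}.
Plugging x_{Nadir} into Mesa's best response: x_{Mesa} = 16 − (1/3)(79/6 − (1/3)x_{Mesa}) ⇒ (8/9)x_{Mesa} = 209/18, so x_{Mesa} = 13.0625.
Then x_{Nadir} = 79/6 − (1/3)·13.0625 = 8.8125.

13.0625, 8.8125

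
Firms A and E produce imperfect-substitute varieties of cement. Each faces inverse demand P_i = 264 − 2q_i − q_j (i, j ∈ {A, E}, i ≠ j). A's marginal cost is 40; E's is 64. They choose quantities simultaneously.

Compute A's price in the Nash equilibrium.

Firm A's profit: π = q_A(264 − 2q_A − q_E) − 40q_A.
∂π/∂q_A = 224 − 4q_A − q_E = 0 ⇒ q_A = 56 − 0.25q_E.
Similarly q_E = 50 − 0.25q_A.
Plugging q_E into A's best response: q_A = 56 − 0.25(50 − 0.25q_A) ⇒ 0.9375q_A = 43.5, so q_A = 46.4.
Then q_E = 50 − 0.25·46.4 = 38.4.
P_A = 264 − 2·46.4 − 38.4 = 132.8.

132.8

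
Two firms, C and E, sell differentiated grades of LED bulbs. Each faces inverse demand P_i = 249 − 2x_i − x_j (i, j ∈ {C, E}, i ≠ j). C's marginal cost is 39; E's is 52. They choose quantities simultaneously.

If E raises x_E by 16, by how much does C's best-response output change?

-4

Firm C's profit: π = x_C(249 − 2x_C − x_E) − 39x_C.
∂π/∂x_C = 210 − 4x_C − x_E = 0 ⇒ x_C = 52.5 − 0.25x_E.
The reaction-function slope is −0.25, so a 16-unit rise in x_E moves x_C by −0.25 × 16 = −4. C's best response falls — the actions are strategic substitutes.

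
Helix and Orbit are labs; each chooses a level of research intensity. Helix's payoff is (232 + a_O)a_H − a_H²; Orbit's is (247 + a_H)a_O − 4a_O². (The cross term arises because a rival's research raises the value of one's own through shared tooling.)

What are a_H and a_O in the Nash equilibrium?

140.2, 48.4

Expanding Helix's payoff: 232a_H + a_Oa_H − a_H².
∂π/∂a_H = 232 + a_O − 2a_H = 0, so a_H = 116 + 0.5a_O.
Likewise for Orbit: a_O = 30.875 + 0.125a_H.
Substituting the second reaction function into the first: a_H = 116 + 0.5(30.875 + 0.125a_H), which gives 0.9375a_H = 131.4375 ⇒ a_H = 140.2.
Then a_O = 30.875 + 0.125·140.2 = 48.4.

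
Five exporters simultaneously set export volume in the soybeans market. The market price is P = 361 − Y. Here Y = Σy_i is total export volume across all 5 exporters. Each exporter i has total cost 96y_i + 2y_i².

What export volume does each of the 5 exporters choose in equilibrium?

26.5

A representative exporter's profit is π_i = y_i(361 − Y) − 96y_i − 2y_i², with Y = y_i + Σ_{j≠i} y_j.
First-order condition: 265 − 6y_i − Σ_{j≠i} y_j = 0.
In a symmetric equilibrium every exporter chooses the same y, so Σ_{j≠i} y_j = 4y. The condition becomes 265 − 10y = 0, giving y = 265/10 = 26.5.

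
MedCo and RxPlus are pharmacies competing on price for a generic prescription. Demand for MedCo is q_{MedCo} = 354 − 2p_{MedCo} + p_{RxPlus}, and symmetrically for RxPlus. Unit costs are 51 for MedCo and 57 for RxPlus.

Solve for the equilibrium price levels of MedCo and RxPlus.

MedCo's profit: π = (p_{MedCo} − 51)(354 − 2p_{MedCo} + p_{RxPlus}).
∂π/∂p_{MedCo} = 456 − 4p_{MedCo} + p_{RxPlus} = 0 ⇒ p_{MedCo} = 114 + 0.25p_{RxPlus}.
Similarly p_{RxPlus} = 117 + 0.25p_{MedCo}.
Substituting the second reaction function into the first: p_{MedCo} = 114 + 0.25(117 + 0.25p_{MedCo}), which gives 0.9375p_{MedCo} = 143.25 ⇒ p_{MedCo} = 152.8.
Then p_{RxPlus} = 117 + 0.25·152.8 = 155.2.

152.8, 155.2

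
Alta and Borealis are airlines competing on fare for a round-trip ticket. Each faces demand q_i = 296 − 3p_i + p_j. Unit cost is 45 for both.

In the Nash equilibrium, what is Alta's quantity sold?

Alta's profit: π = (p_{Alta} − 45)(296 − 3p_{Alta} + p_{Borealis}).
∂π/∂p_{Alta} = 431 − 6p_{Alta} + p_{Borealis} = 0 ⇒ p_{Alta} = 431/6 + (1/6)p_{Borealis}.
Setting p_{Alta} = p_{Borealis} in the reaction function: p_{Alta} = 431/6 + (1/6)p_{Alta}, so p_{Alta} = (431/6) / (5/6) = 86.2.
q_{Alta} = 296 − 3·86.2 + 86.2 = 123.6.

123.6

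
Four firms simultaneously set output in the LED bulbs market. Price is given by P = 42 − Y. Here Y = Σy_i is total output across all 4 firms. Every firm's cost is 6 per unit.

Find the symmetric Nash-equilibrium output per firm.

A representative firm's profit is π_i = y_i(42 − Y) − 6y_i, with Y = y_i + Σ_{j≠i} y_j.
First-order condition: 36 − 2y_i − Σ_{j≠i} y_j = 0.
In a symmetric equilibrium every firm chooses the same y, so Σ_{j≠i} y_j = 3y. The condition becomes 36 − 5y = 0, giving y = 36/5 = 7.2.

7.2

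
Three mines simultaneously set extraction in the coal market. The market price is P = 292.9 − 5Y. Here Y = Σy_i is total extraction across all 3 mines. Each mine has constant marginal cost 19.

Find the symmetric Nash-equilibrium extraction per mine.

A representative mine's profit is π_i = y_i(292.9 − 5Y) − 19y_i, with Y = y_i + Σ_{j≠i} y_j.
First-order condition: 273.9 − 10y_i − 5Σ_{j≠i} y_j = 0.
In a symmetric equilibrium every mine chooses the same y, so Σ_{j≠i} y_j = 2y. The condition becomes 273.9 − 20y = 0, giving y = 273.9/20 = 13.695.

13.695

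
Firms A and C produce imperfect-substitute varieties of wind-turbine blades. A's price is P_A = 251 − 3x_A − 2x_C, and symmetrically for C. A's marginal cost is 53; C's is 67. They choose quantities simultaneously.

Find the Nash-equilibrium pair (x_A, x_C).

Firm A's profit: π = x_A(251 − 3x_A − 2x_C) − 53x_A.
∂π/∂x_A = 198 − 6x_A − 2x_C = 0 ⇒ x_A = 33 − (1/3)x_C.
Similarly x_C = 92/3 − (1/3)x_A.
Solving the two reaction functions simultaneously: (1 − (−1/3)(−1/3))x_A = 33 − (1/3)·(92/3), so (8/9)x_A = 205/9 and x_A = 25.625.
Then x_C = 92/3 − (1/3)·25.625 = 22.125.

25.625, 22.125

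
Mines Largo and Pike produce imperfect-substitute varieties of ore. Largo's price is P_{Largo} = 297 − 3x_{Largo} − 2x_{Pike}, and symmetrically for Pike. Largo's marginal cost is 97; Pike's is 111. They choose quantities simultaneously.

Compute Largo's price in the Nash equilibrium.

Mine Largo's profit: π = x_{Largo}(297 − 3x_{Largo} − 2x_{Pike}) − 97x_{Largo}.
∂π/∂x_{Largo} = 200 − 6x_{Largo} − 2x_{Pike} = 0 ⇒ x_{Largo} = 100/3 − (1/3)x_{Pike}.
Similarly x_{Pike} = 31 − (1/3)x_{Largo}.
Plugging x_{Pike} into Largo's best response: x_{Largo} = 100/3 − (1/3)(31 − (1/3)x_{Largo}) ⇒ (8/9)x_{Largo} = 23, so x_{Largo} = 25.875.
Then x_{Pike} = 31 − (1/3)·25.875 = 22.375.
P_{Largo} = 297 − 3·25.875 − 2·22.375 = 174.625.

174.625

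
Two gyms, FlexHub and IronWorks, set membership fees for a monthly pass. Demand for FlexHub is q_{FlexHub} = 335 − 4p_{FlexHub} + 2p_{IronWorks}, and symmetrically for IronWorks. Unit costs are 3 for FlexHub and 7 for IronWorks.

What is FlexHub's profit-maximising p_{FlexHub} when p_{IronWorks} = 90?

FlexHub's profit: π = (p_{FlexHub} − 3)(335 − 4p_{FlexHub} + 2p_{IronWorks}).
∂π/∂p_{FlexHub} = 347 − 8p_{FlexHub} + 2p_{IronWorks} = 0 ⇒ p_{FlexHub} = 43.375 + 0.25p_{IronWorks}.
At p_{IronWorks} = 90: p_{FlexHub} = 43.375 + 0.25·90 = 65.875.

65.875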